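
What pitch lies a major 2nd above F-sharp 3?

The second takes the letter from F up to G.
Moving 2 semitones up from F#3 (the size of a major second) reaches G#3.

G-sharp 3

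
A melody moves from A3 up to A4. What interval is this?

perfect octave

A to A is the same letter name, plus an octave: an octave.
Counting semitones, A3→A4 is 12, which is the perfect octave.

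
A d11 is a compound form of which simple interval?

Subtracting seven from the interval number removes an octave: 11 − 7 = 4.
So a diminished eleventh is an octave plus a diminished fourth. The quality is unchanged.

diminished fourth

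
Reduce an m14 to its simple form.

m7

Subtracting seven from the interval number removes an octave: 14 − 7 = 7.
Quality carries through unchanged, so the simple form is a minor seventh.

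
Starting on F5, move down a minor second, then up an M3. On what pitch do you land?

Down a minor second from F5: E5 (1 semitone down).
E5 up a major third → G#5 (4 semitones).

G#5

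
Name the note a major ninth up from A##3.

B##4

Counting two letter names plus an octave up from A lands on B.
Moving 14 semitones up from A##3 (the size of a major ninth) reaches B##4.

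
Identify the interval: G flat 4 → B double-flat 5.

G to B spans three letter names (G-A-B), plus an octave — that makes it a tenth of some quality.
Gb4 to Bbb5 is 15 semitones, a half step short of the major tenth (16), so this is minor.
(Equivalently, a compound minor third: a minor third plus an octave.)

minor tenth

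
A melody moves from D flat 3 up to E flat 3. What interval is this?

M2

D to E spans two letter names (D-E) — that makes it a second of some quality.
Counting semitones, Db3→Eb3 is 2, which is the major second.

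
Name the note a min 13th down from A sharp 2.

Counting six letter names plus an octave down from A lands on C.
A minor thirteenth spans 20 semitones, so from A#2 the target pitch is C##1.

C double-sharp 1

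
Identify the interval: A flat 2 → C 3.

major third

A to C spans three letter names (A-B-C): a third.
Counting semitones, Ab2→C3 is 4, which is the major third.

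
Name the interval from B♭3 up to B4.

B to B is the same letter name, plus an octave, so the interval is some kind of octave.
Bb3 to B4 spans 13 semitones — one semitone wider than the perfect octave (12) — giving an augmented octave.

augmented octave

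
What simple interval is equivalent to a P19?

P5

Subtracting seven from the interval number removes an octave: 19 − 14 = 5.
Quality carries through unchanged, so the simple form is a perfect fifth.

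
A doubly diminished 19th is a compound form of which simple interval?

doubly diminished 5th

Each octave removed subtracts seven from the number: 19 − 14 = 5.
So a doubly diminished nineteenth is 2 octaves plus a doubly diminished fifth. The quality is unchanged.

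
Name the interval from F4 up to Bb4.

F to B spans four letter names (F-G-A-B) — that makes it a fourth of some quality.
The perfect fourth spans 5 semitones, and F4 to Bb4 is exactly 5 semitones — so this is a perfect fourth.

perfect fourth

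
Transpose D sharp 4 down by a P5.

Five letter names down from D: G.
Moving 7 semitones down from D#4 (the size of a perfect fifth) reaches G#3.

G sharp 3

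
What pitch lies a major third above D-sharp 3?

Counting three letter names up from D lands on F.
Moving 4 semitones up from D#3 (the size of a major third) reaches F##3.

F-double-sharp 3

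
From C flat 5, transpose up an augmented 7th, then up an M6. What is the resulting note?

Up an augmented seventh from Cb5: B5 (12 semitones up).
Up a major sixth from B5: G#6 (9 semitones up).

G sharp 6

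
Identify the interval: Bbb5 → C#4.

Descending from Bbb5 to C#4 is the same interval as ascending C#4 to Bbb5.
C to B spans seven letter names (C-D-E-F-G-A-B), plus an octave: a fourteenth.
A major fourteenth would be 23 semitones; C#4 to Bbb5 is 20, three semitones narrower, so the interval is doubly diminished.
(Equivalently, a compound doubly diminished seventh: a doubly diminished seventh plus an octave.)

doubly diminished fourteenth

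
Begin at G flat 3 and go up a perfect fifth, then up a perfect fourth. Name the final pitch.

G flat 4

A perfect fifth up from Gb3 is Db4.
Db4 up a perfect fourth → Gb4 (5 semitones).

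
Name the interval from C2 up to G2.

C to G spans five letter names (C-D-E-F-G): a fifth.
C2 to G2 is 7 semitones, matching the perfect fifth exactly, so the quality is perfect.

perfect fifth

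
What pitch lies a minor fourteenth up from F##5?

E#7

Seven letters up from F (plus an octave) reaches E.
Moving 22 semitones up from F##5 (the size of a minor fourteenth) reaches E#7.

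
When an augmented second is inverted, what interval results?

Interval numbers invert to sum to nine: 2 + 7 = 9, so a second inverts to a seventh.
Quality inverts too: augmented becomes diminished. That makes the inversion a diminished seventh.

diminished seventh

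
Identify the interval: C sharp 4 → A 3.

Descending from C#4 to A3 is the same interval as ascending A3 to C#4.
A to C spans three letter names (A-B-C), so the interval is some kind of third.
A3 to C#4 is 4 semitones, matching the major third exactly, so the quality is major.

major third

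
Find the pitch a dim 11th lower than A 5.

Counting four letter names plus an octave down from A lands on E.
Moving 16 semitones down from A5 (the size of a diminished eleventh) reaches E#4.

E-sharp 4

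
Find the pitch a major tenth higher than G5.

B6

Counting three letter names plus an octave up from G lands on B.
A major tenth is 16 semitones; 16 semitones up from G5 gives B6.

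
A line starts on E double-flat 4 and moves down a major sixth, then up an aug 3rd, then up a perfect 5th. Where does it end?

F 4

Down a major sixth from Ebb4: Gbb3 (9 semitones down).
Up an augmented third from Gbb3: Bb3 (5 semitones up).
A perfect fifth up from Bb3 is F4.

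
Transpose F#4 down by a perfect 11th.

The eleventh's letter: F down four letter names plus an octave → C.
A perfect eleventh spans 17 semitones, so from F#4 the target pitch is C#3.

C#3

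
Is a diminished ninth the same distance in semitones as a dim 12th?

No

A diminished ninth is 12 semitones but a diminished twelfth is 18 semitones — different sizes.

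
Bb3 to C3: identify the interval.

minor 7th

Descending from Bb3 to C3 is the same interval as ascending C3 to Bb3.
C to B spans seven letter names (C-D-E-F-G-A-B): a seventh.
At 10 semitones, C3→Bb3 falls one short of a major seventh: minor.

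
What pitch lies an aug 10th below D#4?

Bb2

Three letters down from D (plus an octave) reaches B.
An augmented tenth is 17 semitones; 17 semitones down from D#4 gives Bb2.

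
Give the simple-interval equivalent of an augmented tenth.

augmented 3rd

Subtracting seven from the interval number removes an octave: 10 − 7 = 3.
That makes an augmented tenth a compound augmented third — an octave plus an augmented third.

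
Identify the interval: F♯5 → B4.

P5

Descending from F#5 to B4 is the same interval as ascending B4 to F#5.
B to F spans five letter names (B-C-D-E-F): a fifth.
The perfect fifth spans 7 semitones, and B4 to F#5 is exactly 7 semitones — so this is a perfect fifth.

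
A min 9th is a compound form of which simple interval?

minor second

Take out an octave (7 from the number): 9 − 7 = 2.
Quality carries through unchanged, so the simple form is a minor second.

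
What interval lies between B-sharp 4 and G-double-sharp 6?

major thirteenth

B to G spans six letter names (B-C-D-E-F-G), plus an octave: a thirteenth.
B#4 to G##6 is 21 semitones, matching the major thirteenth exactly, so the quality is major.
(Equivalently, a compound major sixth: a major sixth plus an octave.)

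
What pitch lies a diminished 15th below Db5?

The letter stays D (same as the start), shifted two octaves down.
Moving 23 semitones down from Db5 (the size of a diminished fifteenth) reaches D3.

D3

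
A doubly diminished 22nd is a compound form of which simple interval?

Subtracting seven from the interval number removes an octave: 22 − 14 = 8.
So a doubly diminished twenty-second is 2 octaves plus a doubly diminished octave. The quality is unchanged.

dd8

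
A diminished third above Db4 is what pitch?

Fbb4

The third takes the letter from D up to F.
A diminished third spans 2 semitones, so from Db4 the target pitch is Fbb4.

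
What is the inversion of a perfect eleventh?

First reduce the compound perfect eleventh to its simple form, a perfect fourth.
Interval numbers invert to sum to nine: 4 + 5 = 9, so a fourth inverts to a fifth.
Quality inverts too: perfect stays perfect. That makes the inversion a perfect fifth.

perfect fifth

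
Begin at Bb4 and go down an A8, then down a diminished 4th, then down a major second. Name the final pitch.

Down an augmented octave from Bb4: Bbb3 (13 semitones down).
Down a diminished fourth from Bbb3: F3 (4 semitones down).
A major second down from F3 is Eb3.

Eb3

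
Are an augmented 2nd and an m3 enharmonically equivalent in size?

Yes

Both span 3 semitones: an augmented second and a minor third are the same chromatic distance.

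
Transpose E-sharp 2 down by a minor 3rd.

C-double-sharp 2

Three letter names down from E: C.
Moving 3 semitones down from E#2 (the size of a minor third) reaches C##2.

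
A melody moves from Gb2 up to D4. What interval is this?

G to D spans five letter names (G-A-B-C-D), plus an octave: a twelfth.
A perfect twelfth would be 19 semitones; Gb2 to D4 is 20, one semitone wider, so the interval is augmented.
(Equivalently, a compound augmented fifth: an augmented fifth plus an octave.)

augmented 12th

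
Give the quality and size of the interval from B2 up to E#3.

augmented fourth

B to E spans four letter names (B-C-D-E), so the interval is some kind of fourth.
B2 to E#3 spans 6 semitones — one semitone wider than the perfect fourth (5) — giving an augmented fourth.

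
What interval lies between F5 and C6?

F to C spans five letter names (F-G-A-B-C) — that makes it a fifth of some quality.
F5 to C6 is 7 semitones, matching the perfect fifth exactly, so the quality is perfect.

perfect 5th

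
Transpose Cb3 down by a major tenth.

Three letters down from C (plus an octave) reaches A.
A major tenth spans 16 semitones, so from Cb3 the target pitch is Abb1.

Abb1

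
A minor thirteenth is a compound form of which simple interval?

minor sixth

Subtracting seven from the interval number removes an octave: 13 − 7 = 6.
So a minor thirteenth is an octave plus a minor sixth. The quality is unchanged.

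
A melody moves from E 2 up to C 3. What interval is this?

E to C spans six letter names (E-F-G-A-B-C): a sixth.
At 8 semitones, E2→C3 falls one short of a major sixth: minor.

m6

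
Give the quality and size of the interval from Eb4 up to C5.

M6

E to C spans six letter names (E-F-G-A-B-C) — that makes it a sixth of some quality.
Counting semitones, Eb4→C5 is 9, which is the major sixth.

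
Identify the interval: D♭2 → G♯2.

AA4

D to G spans four letter names (D-E-F-G), so the interval is some kind of fourth.
Db2 to G#2 spans 7 semitones — two semitones wider than the perfect fourth (5) — giving a doubly augmented fourth.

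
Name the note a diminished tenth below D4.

B#2

The tenth's letter: D down three letter names plus an octave → B.
A diminished tenth is 14 semitones; 14 semitones down from D4 gives B#2.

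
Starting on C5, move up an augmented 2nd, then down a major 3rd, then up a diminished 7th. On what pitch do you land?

Ab5

An augmented second up from C5 is D#5.
Down a major third from D#5: B4 (4 semitones down).
A diminished seventh up from B4 is Ab5.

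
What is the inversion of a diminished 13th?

First reduce the compound diminished thirteenth to its simple form, a diminished sixth.
Interval numbers invert to sum to nine: 6 + 3 = 9, so a sixth inverts to a third.
Quality inverts too: diminished becomes augmented. That makes the inversion an augmented third.

A3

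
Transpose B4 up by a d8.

Bb5

An octave keeps the letter name B, an octave up from B.
A diminished octave is 11 semitones; 11 semitones up from B4 gives Bb5.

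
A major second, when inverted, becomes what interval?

Inverted interval numbers add to nine, so a second pairs with a seventh (2 + 7 = 9).
And major becomes minor under inversion, so we get a minor seventh.

minor seventh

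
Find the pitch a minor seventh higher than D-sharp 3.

Seven letter names up from D: C.
Moving 10 semitones up from D#3 (the size of a minor seventh) reaches C#4.

C-sharp 4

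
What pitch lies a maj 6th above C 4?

A 4

Six letter names up from C: A.
A major sixth spans 9 semitones, so from C4 the target pitch is A4.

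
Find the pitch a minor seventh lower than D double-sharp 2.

E double-sharp 1

Counting seven letter names down from D lands on E.
A minor seventh spans 10 semitones, so from D##2 the target pitch is E##1.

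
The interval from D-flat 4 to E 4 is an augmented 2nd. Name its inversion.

diminished seventh

Inverted interval numbers add to nine, so a second pairs with a seventh (2 + 7 = 9).
The quality also flips — augmented becomes diminished — giving a diminished seventh.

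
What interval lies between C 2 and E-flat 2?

C to E spans three letter names (C-D-E), so the interval is some kind of third.
A major third would be 4 semitones, but C2 to Eb2 is 3 — one semitone narrower, making it a minor third.

minor 3rd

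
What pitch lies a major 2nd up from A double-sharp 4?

B double-sharp 4

Two letter names up from A: B.
A major second is 2 semitones; 2 semitones up from A##4 gives B##4.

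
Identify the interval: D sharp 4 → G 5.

D to G spans four letter names (D-E-F-G), plus an octave, so the interval is some kind of eleventh.
The perfect eleventh is 17 semitones; here we have 16, one semitone narrower: diminished.
(Equivalently, a compound diminished fourth: a diminished fourth plus an octave.)

diminished 11th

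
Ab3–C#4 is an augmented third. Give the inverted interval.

Inverted interval numbers add to nine, so a third pairs with a sixth (3 + 6 = 9).
And augmented becomes diminished under inversion, so we get a diminished sixth.

diminished 6th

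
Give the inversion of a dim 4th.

The rule of nine gives the new number: 9 − 4 = 5, so a fourth becomes a fifth.
And diminished becomes augmented under inversion, so we get an augmented fifth.

A5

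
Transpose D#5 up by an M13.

Counting six letter names plus an octave up from D lands on B.
A major thirteenth spans 21 semitones, so from D#5 the target pitch is B#6.

B#6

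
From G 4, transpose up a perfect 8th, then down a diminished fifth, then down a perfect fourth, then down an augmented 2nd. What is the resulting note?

Up a perfect octave from G4: G5 (12 semitones up).
G5 down a diminished fifth → C#5 (6 semitones).
A perfect fourth down from C#5 is G#4.
Down an augmented second from G#4: F4 (3 semitones down).

F 4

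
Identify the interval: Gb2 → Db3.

G to D spans five letter names (G-A-B-C-D), so the interval is some kind of fifth.
Gb2 to Db3 is 7 semitones, matching the perfect fifth exactly, so the quality is perfect.

perfect fifth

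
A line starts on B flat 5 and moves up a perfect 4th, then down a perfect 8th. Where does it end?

E flat 5

Bb5 up a perfect fourth → Eb6 (5 semitones).
Down a perfect octave from Eb6: Eb5 (12 semitones down).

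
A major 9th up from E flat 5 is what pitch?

F 6

Two letters up from E (plus an octave) reaches F.
Moving 14 semitones up from Eb5 (the size of a major ninth) reaches F6.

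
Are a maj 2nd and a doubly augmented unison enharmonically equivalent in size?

Yes

A major second spans 2 semitones, and a doubly augmented unison also spans 2 semitones — they're enharmonic.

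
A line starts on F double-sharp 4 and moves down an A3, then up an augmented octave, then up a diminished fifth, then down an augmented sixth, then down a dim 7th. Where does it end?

D 4

An augmented third down from F##4 is D4.
D4 up an augmented octave → D#5 (13 semitones).
Up a diminished fifth from D#5: A5 (6 semitones up).
Down an augmented sixth from A5: Cb5 (10 semitones down).
Down a diminished seventh from Cb5: D4 (9 semitones down).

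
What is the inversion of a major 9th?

First reduce the compound major ninth to its simple form, a major second.
Inverted interval numbers add to nine, so a second pairs with a seventh (2 + 7 = 9).
The quality also flips — major becomes minor — giving a minor seventh.

m7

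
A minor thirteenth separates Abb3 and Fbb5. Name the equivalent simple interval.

m6

Subtracting seven from the interval number removes an octave: 13 − 7 = 6.
That makes a minor thirteenth a compound minor sixth — an octave plus a minor sixth.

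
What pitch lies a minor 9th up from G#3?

A4

Counting two letter names plus an octave up from G lands on A.
A minor ninth is 13 semitones; 13 semitones up from G#3 gives A4.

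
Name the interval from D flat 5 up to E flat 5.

M2

D to E spans two letter names (D-E) — that makes it a second of some quality.
The major second spans 2 semitones, and Db5 to Eb5 is exactly 2 semitones — so this is a major second.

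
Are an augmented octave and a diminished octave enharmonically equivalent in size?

13 semitones (augmented octave) vs 11 semitones (diminished octave): not equal.

No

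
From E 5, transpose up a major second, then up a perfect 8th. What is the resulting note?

E5 up a major second → F#5 (2 semitones).
A perfect octave up from F#5 is F#6.

F sharp 6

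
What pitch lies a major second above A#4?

Two letter names up from A: B.
A major second is 2 semitones; 2 semitones up from A#4 gives B#4.

B#4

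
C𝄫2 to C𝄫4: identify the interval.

C to C is the same letter name, plus 2 octaves — that makes it a fifteenth of some quality.
Cbb2 to Cbb4 is 24 semitones, matching the perfect fifteenth exactly, so the quality is perfect.
(Equivalently, a compound perfect octave: a perfect octave plus an octave.)

perfect fifteenth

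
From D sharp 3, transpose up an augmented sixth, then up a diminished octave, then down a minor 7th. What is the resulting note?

Up an augmented sixth from D#3: B##3 (10 semitones up).
B##3 up a diminished octave → B#4 (11 semitones).
A minor seventh down from B#4 is C##4.

C double-sharp 4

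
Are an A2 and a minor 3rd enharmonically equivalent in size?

Yes

Both span 3 semitones: an augmented second and a minor third are the same chromatic distance.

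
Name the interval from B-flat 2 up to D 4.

major tenth

B to D spans three letter names (B-C-D), plus an octave — that makes it a tenth of some quality.
Counting semitones, Bb2→D4 is 16, which is the major tenth.
(Equivalently, a compound major third: a major third plus an octave.)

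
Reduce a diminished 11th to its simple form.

d4

Each octave removed subtracts seven from the number: 11 − 7 = 4.
That makes a diminished eleventh a compound diminished fourth — an octave plus a diminished fourth.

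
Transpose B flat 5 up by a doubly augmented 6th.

Six letter names up from B: G.
A doubly augmented sixth spans 11 semitones, so from Bb5 the target pitch is G##6.

G double-sharp 6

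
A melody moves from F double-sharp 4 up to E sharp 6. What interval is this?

minor fourteenth

F to E spans seven letter names (F-G-A-B-C-D-E), plus an octave: a fourteenth.
A major fourteenth would be 23 semitones, but F##4 to E#6 is 22 — one semitone narrower, making it a minor fourteenth.
(Equivalently, a compound minor seventh: a minor seventh plus an octave.)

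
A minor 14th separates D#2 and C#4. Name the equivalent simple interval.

Subtracting seven from the interval number removes an octave: 14 − 7 = 7.
That makes a minor fourteenth a compound minor seventh — an octave plus a minor seventh.

minor 7th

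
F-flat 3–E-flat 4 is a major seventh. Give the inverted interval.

The rule of nine gives the new number: 9 − 7 = 2, so a seventh becomes a second.
Quality inverts too: major becomes minor. That makes the inversion a minor second.

minor second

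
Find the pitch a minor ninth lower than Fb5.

Eb4

The ninth's letter: F down two letter names plus an octave → E.
A minor ninth spans 13 semitones, so from Fb5 the target pitch is Eb4.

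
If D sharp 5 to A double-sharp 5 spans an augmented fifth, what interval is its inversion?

Inverted interval numbers add to nine, so a fifth pairs with a fourth (5 + 4 = 9).
Quality inverts too: augmented becomes diminished. That makes the inversion a diminished fourth.

diminished fourth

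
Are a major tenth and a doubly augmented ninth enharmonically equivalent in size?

A major tenth = 16 semitones = a doubly augmented ninth; enharmonically equal.

Yes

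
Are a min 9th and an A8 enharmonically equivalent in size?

Yes

A minor ninth = 13 semitones = an augmented octave; enharmonically equal.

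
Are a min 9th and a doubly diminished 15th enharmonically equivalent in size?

No

A minor ninth is 13 semitones but a doubly diminished fifteenth is 22 semitones — different sizes.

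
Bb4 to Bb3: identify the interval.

Descending from Bb4 to Bb3 is the same interval as ascending Bb3 to Bb4.
B to B is the same letter name, plus an octave, so the interval is some kind of octave.
Counting semitones, Bb3→Bb4 is 12, which is the perfect octave.

perfect octave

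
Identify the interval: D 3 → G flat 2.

Descending from D3 to Gb2 is the same interval as ascending Gb2 to D3.
G to D spans five letter names (G-A-B-C-D), so the interval is some kind of fifth.
Gb2 to D3 spans 8 semitones — one semitone wider than the perfect fifth (7) — giving an augmented fifth.

augmented fifth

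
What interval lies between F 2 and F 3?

perfect octave

F to F is the same letter name, plus an octave, so the interval is some kind of octave.
Counting semitones, F2→F3 is 12, which is the perfect octave.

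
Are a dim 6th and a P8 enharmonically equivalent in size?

A diminished sixth spans 7 semitones; a perfect octave spans 12 semitones. They differ by 5.

No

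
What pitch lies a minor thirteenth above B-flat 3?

The thirteenth's letter: B up six letter names plus an octave → G.
Moving 20 semitones up from Bb3 (the size of a minor thirteenth) reaches Gb5.

G-flat 5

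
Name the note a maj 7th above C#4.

Counting seven letter names up from C lands on B.
Moving 11 semitones up from C#4 (the size of a major seventh) reaches B#4.

B#4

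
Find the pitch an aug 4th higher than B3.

The fourth takes the letter from B up to E.
An augmented fourth spans 6 semitones, so from B3 the target pitch is E#4.

E#4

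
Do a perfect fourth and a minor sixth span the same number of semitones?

A perfect fourth spans 5 semitones; a minor sixth spans 8 semitones. They differ by 3.

No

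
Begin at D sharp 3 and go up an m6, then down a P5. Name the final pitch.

D#3 up a minor sixth → B3 (8 semitones).
B3 down a perfect fifth → E3 (7 semitones).

E 3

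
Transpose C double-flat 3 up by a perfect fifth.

Counting five letter names up from C lands on G.
A perfect fifth is 7 semitones; 7 semitones up from Cbb3 gives Gbb3.

G double-flat 3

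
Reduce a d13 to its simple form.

Each octave removed subtracts seven from the number: 13 − 7 = 6.
So a diminished thirteenth is an octave plus a diminished sixth. The quality is unchanged.

diminished 6th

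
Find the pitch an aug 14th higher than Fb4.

E6

Seven letters up from F (plus an octave) reaches E.
An augmented fourteenth spans 24 semitones, so from Fb4 the target pitch is E6.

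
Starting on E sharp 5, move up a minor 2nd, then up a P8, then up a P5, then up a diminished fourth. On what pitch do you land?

F 7

Up a minor second from E#5: F#5 (1 semitone up).
F#5 up a perfect octave → F#6 (12 semitones).
Up a perfect fifth from F#6: C#7 (7 semitones up).
Up a diminished fourth from C#7: F7 (4 semitones up).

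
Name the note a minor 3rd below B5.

The third takes the letter from B down to G.
A minor third is 3 semitones; 3 semitones down from B5 gives G#5.

G#5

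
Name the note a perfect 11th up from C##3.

F##4

Four letters up from C (plus an octave) reaches F.
Moving 17 semitones up from C##3 (the size of a perfect eleventh) reaches F##4.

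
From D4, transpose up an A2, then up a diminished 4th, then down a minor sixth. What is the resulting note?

C#4

D4 up an augmented second → E#4 (3 semitones).
E#4 up a diminished fourth → A4 (4 semitones).
A4 down a minor sixth → C#4 (8 semitones).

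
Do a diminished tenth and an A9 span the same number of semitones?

A diminished tenth spans 14 semitones; an augmented ninth spans 15 semitones. They differ by 1.

No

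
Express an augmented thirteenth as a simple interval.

augmented sixth

Each octave removed subtracts seven from the number: 13 − 7 = 6.
So an augmented thirteenth is an octave plus an augmented sixth. The quality is unchanged.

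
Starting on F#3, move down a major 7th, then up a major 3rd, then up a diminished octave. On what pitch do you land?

Bb3

A major seventh down from F#3 is G2.
Up a major third from G2: B2 (4 semitones up).
A diminished octave up from B2 is Bb3.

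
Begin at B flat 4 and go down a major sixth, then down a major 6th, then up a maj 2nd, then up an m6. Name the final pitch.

E double-flat 4

Bb4 down a major sixth → Db4 (9 semitones).
Down a major sixth from Db4: Fb3 (9 semitones down).
Up a major second from Fb3: Gb3 (2 semitones up).
A minor sixth up from Gb3 is Ebb4.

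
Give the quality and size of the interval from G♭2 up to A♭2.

G to A spans two letter names (G-A), so the interval is some kind of second.
Gb2 to Ab2 is 2 semitones, matching the major second exactly, so the quality is major.

major second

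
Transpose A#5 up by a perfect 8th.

An octave keeps the letter name A, an octave up from A.
A perfect octave spans 12 semitones, so from A#5 the target pitch is A#6.

A#6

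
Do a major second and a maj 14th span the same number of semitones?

A major second is 2 semitones but a major fourteenth is 23 semitones — different sizes.

No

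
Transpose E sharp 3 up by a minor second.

Counting two letter names up from E lands on F.
Moving 1 semitone up from E#3 (the size of a minor second) reaches F#3.

F sharp 3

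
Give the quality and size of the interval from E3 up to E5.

perfect fifteenth

E to E is the same letter name, plus 2 octaves, so the interval is some kind of fifteenth.
Counting semitones, E3→E5 is 24, which is the perfect fifteenth.
(Equivalently, a compound perfect octave: a perfect octave plus an octave.)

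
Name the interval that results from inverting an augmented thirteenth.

First reduce the compound augmented thirteenth to its simple form, an augmented sixth.
Inverted interval numbers add to nine, so a sixth pairs with a third (6 + 3 = 9).
Quality inverts too: augmented becomes diminished. That makes the inversion a diminished third.

d3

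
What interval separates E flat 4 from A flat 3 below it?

P5

Descending from Eb4 to Ab3 is the same interval as ascending Ab3 to Eb4.
A to E spans five letter names (A-B-C-D-E) — that makes it a fifth of some quality.
Counting semitones, Ab3→Eb4 is 7, which is the perfect fifth.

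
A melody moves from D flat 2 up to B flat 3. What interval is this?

D to B spans six letter names (D-E-F-G-A-B), plus an octave: a thirteenth.
Counting semitones, Db2→Bb3 is 21, which is the major thirteenth.
(Equivalently, a compound major sixth: a major sixth plus an octave.)

major thirteenth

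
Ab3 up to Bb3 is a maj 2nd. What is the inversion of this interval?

The rule of nine gives the new number: 9 − 2 = 7, so a second becomes a seventh.
And major becomes minor under inversion, so we get a minor seventh.

m7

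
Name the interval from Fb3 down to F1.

diminished fifteenth

Descending from Fb3 to F1 is the same interval as ascending F1 to Fb3.
F to F is the same letter name, plus 2 octaves — that makes it a fifteenth of some quality.
A perfect fifteenth would be 24 semitones; F1 to Fb3 is 23, one semitone narrower, so the interval is diminished.
(Equivalently, a compound diminished octave: a diminished octave plus an octave.)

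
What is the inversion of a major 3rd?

The rule of nine gives the new number: 9 − 3 = 6, so a third becomes a sixth.
Quality inverts too: major becomes minor. That makes the inversion a minor sixth.

minor sixth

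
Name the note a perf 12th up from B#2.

F##4

Counting five letter names plus an octave up from B lands on F.
A perfect twelfth spans 19 semitones, so from B#2 the target pitch is F##4.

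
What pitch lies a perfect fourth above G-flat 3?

Four letter names up from G: C.
Moving 5 semitones up from Gb3 (the size of a perfect fourth) reaches Cb4.

C-flat 4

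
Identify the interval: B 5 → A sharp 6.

major seventh

B to A spans seven letter names (B-C-D-E-F-G-A), so the interval is some kind of seventh.
The major seventh spans 11 semitones, and B5 to A#6 is exactly 11 semitones — so this is a major seventh.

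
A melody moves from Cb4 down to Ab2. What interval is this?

Descending from Cb4 to Ab2 is the same interval as ascending Ab2 to Cb4.
A to C spans three letter names (A-B-C), plus an octave — that makes it a tenth of some quality.
Ab2 to Cb4 is 15 semitones, a half step short of the major tenth (16), so this is minor.
(Equivalently, a compound minor third: a minor third plus an octave.)

minor 10th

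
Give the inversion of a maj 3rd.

m6

The rule of nine gives the new number: 9 − 3 = 6, so a third becomes a sixth.
And major becomes minor under inversion, so we get a minor sixth.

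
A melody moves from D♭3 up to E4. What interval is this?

D to E spans two letter names (D-E), plus an octave, so the interval is some kind of ninth.
A major ninth would be 14 semitones; Db3 to E4 is 15, one semitone wider, so the interval is augmented.
(Equivalently, a compound augmented second: an augmented second plus an octave.)

A9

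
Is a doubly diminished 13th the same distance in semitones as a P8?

A doubly diminished thirteenth is 18 semitones but a perfect octave is 12 semitones — different sizes.

No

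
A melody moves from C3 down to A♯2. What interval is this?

d3

Descending from C3 to A#2 is the same interval as ascending A#2 to C3.
A to C spans three letter names (A-B-C): a third.
The major third is 4 semitones; here we have 2, two semitones narrower: diminished.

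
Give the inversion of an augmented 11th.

First reduce the compound augmented eleventh to its simple form, an augmented fourth.
Inverted interval numbers add to nine, so a fourth pairs with a fifth (4 + 5 = 9).
Quality inverts too: augmented becomes diminished. That makes the inversion a diminished fifth.

diminished 5th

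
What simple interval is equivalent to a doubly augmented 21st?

doubly augmented seventh

Subtracting seven from the interval number removes an octave: 21 − 14 = 7.
That makes a doubly augmented twenty-first a compound doubly augmented seventh — 2 octaves plus a doubly augmented seventh.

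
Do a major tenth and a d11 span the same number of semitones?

Both span 16 semitones: a major tenth and a diminished eleventh are the same chromatic distance.

Yes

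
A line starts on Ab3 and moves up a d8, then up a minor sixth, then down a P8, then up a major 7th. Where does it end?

Ab3 up a diminished octave → Abb4 (11 semitones).
Abb4 up a minor sixth → Fbb5 (8 semitones).
Fbb5 down a perfect octave → Fbb4 (12 semitones).
A major seventh up from Fbb4 is Ebb5.

Ebb5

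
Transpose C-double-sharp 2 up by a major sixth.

The sixth takes the letter from C up to A.
Moving 9 semitones up from C##2 (the size of a major sixth) reaches A##2.

A-double-sharp 2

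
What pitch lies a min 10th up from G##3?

B#4

Three letters up from G (plus an octave) reaches B.
A minor tenth spans 15 semitones, so from G##3 the target pitch is B#4.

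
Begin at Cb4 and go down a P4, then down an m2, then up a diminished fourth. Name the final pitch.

Cb4 down a perfect fourth → Gb3 (5 semitones).
Down a minor second from Gb3: F3 (1 semitone down).
F3 up a diminished fourth → Bbb3 (4 semitones).

Bbb3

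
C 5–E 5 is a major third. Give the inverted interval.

The rule of nine gives the new number: 9 − 3 = 6, so a third becomes a sixth.
And major becomes minor under inversion, so we get a minor sixth.

minor sixth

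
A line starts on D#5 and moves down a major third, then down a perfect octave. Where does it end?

A major third down from D#5 is B4.
Down a perfect octave from B4: B3 (12 semitones down).

B3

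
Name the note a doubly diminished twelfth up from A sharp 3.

E flat 5

The twelfth's letter: A up five letter names plus an octave → E.
A doubly diminished twelfth spans 17 semitones, so from A#3 the target pitch is Eb5.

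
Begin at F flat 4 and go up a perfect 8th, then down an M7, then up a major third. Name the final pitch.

B double-flat 4

Fb4 up a perfect octave → Fb5 (12 semitones).
Fb5 down a major seventh → Gbb4 (11 semitones).
Gbb4 up a major third → Bbb4 (4 semitones).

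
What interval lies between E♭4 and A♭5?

E to A spans four letter names (E-F-G-A), plus an octave — that makes it an eleventh of some quality.
Eb4 to Ab5 is 17 semitones, matching the perfect eleventh exactly, so the quality is perfect.
(Equivalently, a compound perfect fourth: a perfect fourth plus an octave.)

perfect eleventh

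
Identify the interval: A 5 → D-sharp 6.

augmented fourth

A to D spans four letter names (A-B-C-D), so the interval is some kind of fourth.
A perfect fourth would be 5 semitones; A5 to D#6 is 6, one semitone wider, so the interval is augmented.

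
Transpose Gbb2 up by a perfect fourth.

Cbb3

The fourth takes the letter from G up to C.
Moving 5 semitones up from Gbb2 (the size of a perfect fourth) reaches Cbb3.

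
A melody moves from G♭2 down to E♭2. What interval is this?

minor third

Descending from Gb2 to Eb2 is the same interval as ascending Eb2 to Gb2.
E to G spans three letter names (E-F-G): a third.
A major third would be 4 semitones, but Eb2 to Gb2 is 3 — one semitone narrower, making it a minor third.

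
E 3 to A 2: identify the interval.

perfect fifth

Descending from E3 to A2 is the same interval as ascending A2 to E3.
A to E spans five letter names (A-B-C-D-E), so the interval is some kind of fifth.
Counting semitones, A2→E3 is 7, which is the perfect fifth.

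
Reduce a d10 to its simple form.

diminished 3rd

Take out an octave (7 from the number): 10 − 7 = 3.
That makes a diminished tenth a compound diminished third — an octave plus a diminished third.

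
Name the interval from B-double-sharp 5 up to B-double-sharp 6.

B to B is the same letter name, plus an octave, so the interval is some kind of octave.
The perfect octave spans 12 semitones, and B##5 to B##6 is exactly 12 semitones — so this is a perfect octave.

perfect octave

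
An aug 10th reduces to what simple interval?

augmented third

Subtracting seven from the interval number removes an octave: 10 − 7 = 3.
That makes an augmented tenth a compound augmented third — an octave plus an augmented third.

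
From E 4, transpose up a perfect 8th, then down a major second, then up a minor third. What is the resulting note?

E4 up a perfect octave → E5 (12 semitones).
E5 down a major second → D5 (2 semitones).
Up a minor third from D5: F5 (3 semitones up).

F 5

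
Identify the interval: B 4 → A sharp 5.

B to A spans seven letter names (B-C-D-E-F-G-A), so the interval is some kind of seventh.
The major seventh spans 11 semitones, and B4 to A#5 is exactly 11 semitones — so this is a major seventh.

major seventh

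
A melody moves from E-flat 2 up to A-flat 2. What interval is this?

E to A spans four letter names (E-F-G-A): a fourth.
The perfect fourth spans 5 semitones, and Eb2 to Ab2 is exactly 5 semitones — so this is a perfect fourth.

P4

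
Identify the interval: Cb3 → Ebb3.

C to E spans three letter names (C-D-E) — that makes it a third of some quality.
A major third would be 4 semitones, but Cb3 to Ebb3 is 3 — one semitone narrower, making it a minor third.

m3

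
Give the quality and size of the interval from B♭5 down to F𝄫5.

AA4

Descending from Bb5 to Fbb5 is the same interval as ascending Fbb5 to Bb5.
F to B spans four letter names (F-G-A-B): a fourth.
The perfect fourth is 5 semitones; here we have 7, two semitones wider: doubly augmented.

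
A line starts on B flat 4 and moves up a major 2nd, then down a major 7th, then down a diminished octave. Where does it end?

Bb4 up a major second → C5 (2 semitones).
A major seventh down from C5 is Db4.
A diminished octave down from Db4 is D3.

D 3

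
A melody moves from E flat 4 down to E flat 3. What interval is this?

Descending from Eb4 to Eb3 is the same interval as ascending Eb3 to Eb4.
E to E is the same letter name, plus an octave, so the interval is some kind of octave.
Counting semitones, Eb3→Eb4 is 12, which is the perfect octave.

perfect 8th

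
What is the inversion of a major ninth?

m7

First reduce the compound major ninth to its simple form, a major second.
Inverted interval numbers add to nine, so a second pairs with a seventh (2 + 7 = 9).
The quality also flips — major becomes minor — giving a minor seventh.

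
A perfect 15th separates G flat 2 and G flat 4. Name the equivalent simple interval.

P8

Take out an octave (7 from the number): 15 − 7 = 8.
That makes a perfect fifteenth a compound perfect octave — an octave plus a perfect octave.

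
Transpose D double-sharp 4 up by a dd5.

The fifth takes the letter from D up to A.
Moving 5 semitones up from D##4 (the size of a doubly diminished fifth) reaches A4.

A 4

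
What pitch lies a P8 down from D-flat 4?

An octave keeps the letter name D, an octave down from D.
A perfect octave spans 12 semitones, so from Db4 the target pitch is Db3.

D-flat 3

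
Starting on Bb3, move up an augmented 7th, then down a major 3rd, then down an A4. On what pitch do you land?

Bb3 up an augmented seventh → A#4 (12 semitones).
A major third down from A#4 is F#4.
An augmented fourth down from F#4 is C4.

C4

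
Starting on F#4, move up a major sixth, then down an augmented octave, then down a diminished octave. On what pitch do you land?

D#3

A major sixth up from F#4 is D#5.
D#5 down an augmented octave → D4 (13 semitones).
D4 down a diminished octave → D#3 (11 semitones).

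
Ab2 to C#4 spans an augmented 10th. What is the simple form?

Subtracting seven from the interval number removes an octave: 10 − 7 = 3.
That makes an augmented tenth a compound augmented third — an octave plus an augmented third.

A3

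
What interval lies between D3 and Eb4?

minor ninth

D to E spans two letter names (D-E), plus an octave — that makes it a ninth of some quality.
At 13 semitones, D3→Eb4 falls one short of a major ninth: minor.
(Equivalently, a compound minor second: a minor second plus an octave.)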